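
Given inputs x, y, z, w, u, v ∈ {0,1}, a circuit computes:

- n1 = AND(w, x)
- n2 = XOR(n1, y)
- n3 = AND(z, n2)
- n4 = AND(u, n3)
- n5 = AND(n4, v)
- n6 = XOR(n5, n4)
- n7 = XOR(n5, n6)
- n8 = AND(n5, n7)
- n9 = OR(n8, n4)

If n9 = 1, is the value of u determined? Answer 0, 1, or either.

n9 = OR(n8, n4) must be 1, so at least one of n8, n4 is 1.
Every assignment with n9 = 1 has u = 1; there are 8 such assignment(s).

1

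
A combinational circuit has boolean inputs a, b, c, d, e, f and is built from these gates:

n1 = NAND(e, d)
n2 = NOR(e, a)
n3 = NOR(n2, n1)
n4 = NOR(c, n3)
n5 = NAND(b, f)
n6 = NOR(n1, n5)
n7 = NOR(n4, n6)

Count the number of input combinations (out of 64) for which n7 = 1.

36

n7 = NOR(n4, n6) must be 1, so both n4 = 0 and n6 = 0.
Enumerating the 64 input combinations, 36 give n7 = 1 and 28 give n7 = 0.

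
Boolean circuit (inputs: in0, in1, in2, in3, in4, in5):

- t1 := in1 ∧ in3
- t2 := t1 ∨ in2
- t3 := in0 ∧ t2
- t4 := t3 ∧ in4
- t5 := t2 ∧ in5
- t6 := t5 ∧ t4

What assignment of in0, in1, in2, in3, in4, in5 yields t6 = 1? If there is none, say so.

in0=1, in1=0, in2=1, in3=1, in4=1, in5=1

t6 = t5 ∧ t4 must be 1, so both t5 = 1 and t4 = 1.
t5 = t2 ∧ in5 must be 1, so both t2 = 1 and in5 = 1.
Check with in0=1, in1=0, in2=1, in3=1, in4=1, in5=1:
t1 = in1 ∧ in3 = 0 ∧ 1 = 0
t2 = t1 ∨ in2 = 0 ∨ 1 = 1
t3 = in0 ∧ t2 = 1 ∧ 1 = 1
t4 = t3 ∧ in4 = 1 ∧ 1 = 1
t5 = t2 ∧ in5 = 1 ∧ 1 = 1
t6 = t5 ∧ t4 = 1 ∧ 1 = 1
So t6 = 1 as required.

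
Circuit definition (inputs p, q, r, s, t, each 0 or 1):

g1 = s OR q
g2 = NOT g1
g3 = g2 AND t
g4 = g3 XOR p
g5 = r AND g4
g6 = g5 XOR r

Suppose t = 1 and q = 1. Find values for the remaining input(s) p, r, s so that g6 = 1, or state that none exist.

g6 = g5 XOR r must be 1, so g5 and r differ.
Check with t = 1 and q = 1 and p=0, r=1, s=0:
g1 = s OR q = 0 OR 1 = 1
g2 = NOT g1 = NOT 1 = 0
g3 = g2 AND t = 0 AND 1 = 0
g4 = g3 XOR p = 0 XOR 0 = 0
g5 = r AND g4 = 1 AND 0 = 0
g6 = g5 XOR r = 0 XOR 1 = 1
So g6 = 1.

p=0, r=1, s=0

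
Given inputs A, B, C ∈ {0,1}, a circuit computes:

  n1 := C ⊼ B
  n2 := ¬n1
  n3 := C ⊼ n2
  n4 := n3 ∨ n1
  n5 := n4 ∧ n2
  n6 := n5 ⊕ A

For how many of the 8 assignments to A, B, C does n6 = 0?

n6 = n5 ⊕ A must be 0, so n5 and A are equal.
Satisfying assignments:
  A=0, B=0, C=0
  A=0, B=0, C=1
  A=0, B=1, C=0
  A=0, B=1, C=1

4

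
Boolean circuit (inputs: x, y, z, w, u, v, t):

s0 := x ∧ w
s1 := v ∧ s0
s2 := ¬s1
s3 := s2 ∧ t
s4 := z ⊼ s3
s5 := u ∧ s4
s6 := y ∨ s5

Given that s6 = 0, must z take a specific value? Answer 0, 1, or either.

either

Both values of z occur among assignments with s6 = 0:
  z=0: x=0, y=0, z=0, w=0, u=0, v=0, t=0
  z=1: x=0, y=0, z=1, w=0, u=0, v=0, t=0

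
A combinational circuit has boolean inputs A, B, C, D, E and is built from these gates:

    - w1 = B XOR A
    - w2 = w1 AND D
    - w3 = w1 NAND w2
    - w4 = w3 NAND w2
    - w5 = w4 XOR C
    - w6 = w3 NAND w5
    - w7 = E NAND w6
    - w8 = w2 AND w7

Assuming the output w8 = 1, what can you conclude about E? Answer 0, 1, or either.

w8 = w2 AND w7 must be 1, so both w2 = 1 and w7 = 1.
Every assignment with w8 = 1 has E = 0; there are 4 such assignment(s).
  A=0, B=1, C=0, D=1, E=0
  A=0, B=1, C=1, D=1, E=0
  A=1, B=0, C=0, D=1, E=0
  A=1, B=0, C=1, D=1, E=0

0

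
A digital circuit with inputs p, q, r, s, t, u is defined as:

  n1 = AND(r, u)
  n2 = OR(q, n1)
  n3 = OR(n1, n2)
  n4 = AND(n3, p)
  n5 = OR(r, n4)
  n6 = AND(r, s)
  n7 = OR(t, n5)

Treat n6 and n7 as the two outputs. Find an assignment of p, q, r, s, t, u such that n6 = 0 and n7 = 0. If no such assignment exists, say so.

Check with p=0 q=0 r=0 s=1 t=0 u=1:
n1 = AND(r, u) = AND(0, 1) = 0
n2 = OR(q, n1) = OR(0, 0) = 0
n3 = OR(n1, n2) = OR(0, 0) = 0
n4 = AND(n3, p) = AND(0, 0) = 0
n5 = OR(r, n4) = OR(0, 0) = 0
n6 = AND(r, s) = AND(0, 1) = 0
n7 = OR(t, n5) = OR(0, 0) = 0
So n6 = 0 and n7 = 0.

p=0 q=0 r=0 s=1 t=0 u=1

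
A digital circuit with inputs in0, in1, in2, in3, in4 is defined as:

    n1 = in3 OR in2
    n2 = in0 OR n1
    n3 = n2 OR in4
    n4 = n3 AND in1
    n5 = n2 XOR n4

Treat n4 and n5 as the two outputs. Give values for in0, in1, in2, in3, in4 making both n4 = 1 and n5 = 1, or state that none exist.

in0=0 in1=1 in2=0 in3=0 in4=1

Check with in0=0 in1=1 in2=0 in3=0 in4=1:
n1 = in3 OR in2 = 0 OR 0 = 0
n2 = in0 OR n1 = 0 OR 0 = 0
n3 = n2 OR in4 = 0 OR 1 = 1
n4 = n3 AND in1 = 1 AND 1 = 1
n5 = n2 XOR n4 = 0 XOR 1 = 1
So n4 = 1 and n5 = 1.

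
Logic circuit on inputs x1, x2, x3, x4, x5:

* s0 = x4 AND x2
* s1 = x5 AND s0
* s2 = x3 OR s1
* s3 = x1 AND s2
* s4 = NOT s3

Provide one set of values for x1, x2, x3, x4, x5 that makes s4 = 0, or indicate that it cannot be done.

x1=1 x2=1 x3=0 x4=1 x5=1

s4 = NOT s3 must be 0, so s3 = 1.
s3 = x1 AND s2 must be 1, so both x1 = 1 and s2 = 1.
s2 = x3 OR s1 must be 1, so at least one of x3, s1 is 1.
Check with x1=1 x2=1 x3=0 x4=1 x5=1:
s0 = x4 AND x2 = 1 AND 1 = 1
s1 = x5 AND s0 = 1 AND 1 = 1
s2 = x3 OR s1 = 0 OR 1 = 1
s3 = x1 AND s2 = 1 AND 1 = 1
s4 = NOT s3 = NOT 1 = 0
So s4 = 0 as required.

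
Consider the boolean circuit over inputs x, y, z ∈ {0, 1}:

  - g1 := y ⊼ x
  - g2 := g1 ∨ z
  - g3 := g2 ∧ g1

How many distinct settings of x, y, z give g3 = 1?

g3 = g2 ∧ g1 must be 1, so both g2 = 1 and g1 = 1.
g2 = g1 ∨ z must be 1, so at least one of g1, z is 1.
g1 = y ⊼ x must be 1, so at least one of y, x is 0.
Satisfying assignments:
  x=0, y=0, z=0
  x=0, y=0, z=1
  x=0, y=1, z=0
  x=0, y=1, z=1
  x=1, y=0, z=0
  x=1, y=0, z=1

6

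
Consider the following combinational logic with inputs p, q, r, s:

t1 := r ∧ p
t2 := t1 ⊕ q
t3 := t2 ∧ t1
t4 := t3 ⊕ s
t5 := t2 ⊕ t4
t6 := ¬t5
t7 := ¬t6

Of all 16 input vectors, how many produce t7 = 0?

t7 = ¬t6 must be 0, so t6 = 1.
t6 = ¬t5 must be 1, so t5 = 0.
Enumerating the 16 input combinations, 8 give t7 = 0 and 8 give t7 = 1.

8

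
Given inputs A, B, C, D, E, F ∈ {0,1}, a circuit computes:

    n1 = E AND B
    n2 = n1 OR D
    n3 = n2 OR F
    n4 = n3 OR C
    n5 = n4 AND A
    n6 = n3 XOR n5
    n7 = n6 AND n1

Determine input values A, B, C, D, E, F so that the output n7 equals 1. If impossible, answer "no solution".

A=0 B=1 C=0 D=0 E=1 F=0

n7 = n6 AND n1 must be 1, so both n6 = 1 and n1 = 1.
Check with A=0 B=1 C=0 D=0 E=1 F=0:
n1 = E AND B = 1 AND 1 = 1
n2 = n1 OR D = 1 OR 0 = 1
n3 = n2 OR F = 1 OR 0 = 1
n4 = n3 OR C = 1 OR 0 = 1
n5 = n4 AND A = 1 AND 0 = 0
n6 = n3 XOR n5 = 1 XOR 0 = 1
n7 = n6 AND n1 = 1 AND 1 = 1
So n7 = 1 as required.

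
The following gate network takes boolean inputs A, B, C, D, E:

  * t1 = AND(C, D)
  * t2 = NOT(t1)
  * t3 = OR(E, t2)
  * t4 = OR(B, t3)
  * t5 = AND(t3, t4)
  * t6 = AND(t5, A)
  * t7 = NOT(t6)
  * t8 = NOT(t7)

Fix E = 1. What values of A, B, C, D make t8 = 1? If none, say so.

A=1, B=0, C=1, D=0

t8 = NOT(t7) must be 1, so t7 = 0.
t7 = NOT(t6) must be 0, so t6 = 1.
Check with E = 1 and A=1, B=0, C=1, D=0:
t1 = AND(C, D) = AND(1, 0) = 0
t2 = NOT(t1) = NOT 0 = 1
t3 = OR(E, t2) = OR(1, 1) = 1
t4 = OR(B, t3) = OR(0, 1) = 1
t5 = AND(t3, t4) = AND(1, 1) = 1
t6 = AND(t5, A) = AND(1, 1) = 1
t7 = NOT(t6) = NOT 1 = 0
t8 = NOT(t7) = NOT 0 = 1
So t8 = 1.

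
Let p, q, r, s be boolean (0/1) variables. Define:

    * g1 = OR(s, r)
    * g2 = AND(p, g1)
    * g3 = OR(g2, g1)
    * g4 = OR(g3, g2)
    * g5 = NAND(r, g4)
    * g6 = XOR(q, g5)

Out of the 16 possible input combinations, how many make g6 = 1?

g6 = XOR(q, g5) must be 1, so q and g5 differ.
Enumerating the 16 input combinations, 8 give g6 = 1 and 8 give g6 = 0.

8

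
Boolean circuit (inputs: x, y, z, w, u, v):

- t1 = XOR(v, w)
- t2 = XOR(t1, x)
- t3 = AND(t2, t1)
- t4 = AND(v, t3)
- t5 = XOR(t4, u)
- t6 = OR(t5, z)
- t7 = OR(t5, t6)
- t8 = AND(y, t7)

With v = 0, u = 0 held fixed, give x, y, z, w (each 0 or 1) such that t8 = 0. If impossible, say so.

Check with v = 0, u = 0 and x=0, y=0, z=1, w=0:
t1 = XOR(v, w) = XOR(0, 0) = 0
t2 = XOR(t1, x) = XOR(0, 0) = 0
t3 = AND(t2, t1) = AND(0, 0) = 0
t4 = AND(v, t3) = AND(0, 0) = 0
t5 = XOR(t4, u) = XOR(0, 0) = 0
t6 = OR(t5, z) = OR(0, 1) = 1
t7 = OR(t5, t6) = OR(0, 1) = 1
t8 = AND(y, t7) = AND(0, 1) = 0
So t8 = 0.

x=0, y=0, z=1, w=0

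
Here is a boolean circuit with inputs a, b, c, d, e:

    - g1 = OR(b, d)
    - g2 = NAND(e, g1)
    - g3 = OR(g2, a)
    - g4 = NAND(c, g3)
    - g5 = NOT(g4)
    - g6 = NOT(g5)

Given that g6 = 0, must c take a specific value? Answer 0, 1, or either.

g6 = NOT(g5) must be 0, so g5 = 1.
g5 = NOT(g4) must be 1, so g4 = 0.
Every assignment with g6 = 0 has c = 1; there are 13 such assignment(s).

1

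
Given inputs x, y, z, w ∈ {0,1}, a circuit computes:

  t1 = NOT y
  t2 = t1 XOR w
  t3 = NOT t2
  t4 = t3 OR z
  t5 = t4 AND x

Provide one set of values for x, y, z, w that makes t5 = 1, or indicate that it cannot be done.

x=1, y=1, z=0, w=0

t5 = t4 AND x must be 1, so both t4 = 1 and x = 1.
t4 = t3 OR z must be 1, so at least one of t3, z is 1.
Check with x=1, y=1, z=0, w=0:
t1 = NOT y = NOT 1 = 0
t2 = t1 XOR w = 0 XOR 0 = 0
t3 = NOT t2 = NOT 0 = 1
t4 = t3 OR z = 1 OR 0 = 1
t5 = t4 AND x = 1 AND 1 = 1
So t5 = 1 as required.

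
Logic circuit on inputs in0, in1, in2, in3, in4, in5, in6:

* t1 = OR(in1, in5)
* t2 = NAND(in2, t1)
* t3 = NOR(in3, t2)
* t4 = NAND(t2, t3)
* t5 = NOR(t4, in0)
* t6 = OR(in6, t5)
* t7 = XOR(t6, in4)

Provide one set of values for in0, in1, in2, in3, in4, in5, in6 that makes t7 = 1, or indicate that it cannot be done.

Check with in0=1 in1=1 in2=0 in3=0 in4=1 in5=0 in6=0:
t1 = OR(in1, in5) = OR(1, 0) = 1
t2 = NAND(in2, t1) = NAND(0, 1) = 1
t3 = NOR(in3, t2) = NOR(0, 1) = 0
t4 = NAND(t2, t3) = NAND(1, 0) = 1
t5 = NOR(t4, in0) = NOR(1, 1) = 0
t6 = OR(in6, t5) = OR(0, 0) = 0
t7 = XOR(t6, in4) = XOR(0, 1) = 1
So t7 = 1 as required.

in0=1 in1=1 in2=0 in3=0 in4=1 in5=0 in6=0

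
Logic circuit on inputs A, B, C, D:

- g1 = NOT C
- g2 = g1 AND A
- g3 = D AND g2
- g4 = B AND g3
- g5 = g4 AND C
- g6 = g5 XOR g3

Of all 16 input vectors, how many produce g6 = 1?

2

g6 = g5 XOR g3 must be 1, so g5 and g3 differ.
Enumerating the 16 input combinations, 2 give g6 = 1 and 14 give g6 = 0.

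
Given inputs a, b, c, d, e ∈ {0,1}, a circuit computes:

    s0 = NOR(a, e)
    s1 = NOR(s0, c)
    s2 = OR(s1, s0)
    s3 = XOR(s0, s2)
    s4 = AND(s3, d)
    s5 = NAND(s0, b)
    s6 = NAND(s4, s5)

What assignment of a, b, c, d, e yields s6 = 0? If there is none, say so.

s6 = NAND(s4, s5) must be 0, so both s4 = 1 and s5 = 1.
s4 = AND(s3, d) must be 1, so both s3 = 1 and d = 1.
Check with a=0 b=0 c=0 d=1 e=1:
s0 = NOR(a, e) = NOR(0, 1) = 0
s1 = NOR(s0, c) = NOR(0, 0) = 1
s2 = OR(s1, s0) = OR(1, 0) = 1
s3 = XOR(s0, s2) = XOR(0, 1) = 1
s4 = AND(s3, d) = AND(1, 1) = 1
s5 = NAND(s0, b) = NAND(0, 0) = 1
s6 = NAND(s4, s5) = NAND(1, 1) = 0
So s6 = 0 as required.

a=0 b=0 c=0 d=1 e=1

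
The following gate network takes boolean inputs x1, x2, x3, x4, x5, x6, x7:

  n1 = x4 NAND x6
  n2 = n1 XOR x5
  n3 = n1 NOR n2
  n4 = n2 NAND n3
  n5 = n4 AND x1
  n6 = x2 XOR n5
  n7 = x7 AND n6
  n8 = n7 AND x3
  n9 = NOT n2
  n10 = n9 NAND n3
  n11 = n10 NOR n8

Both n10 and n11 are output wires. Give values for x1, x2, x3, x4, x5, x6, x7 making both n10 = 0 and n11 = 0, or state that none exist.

Check with x1=0 x2=1 x3=1 x4=1 x5=0 x6=1 x7=1:
n1 = x4 NAND x6 = 1 NAND 1 = 0
n2 = n1 XOR x5 = 0 XOR 0 = 0
n3 = n1 NOR n2 = 0 NOR 0 = 1
n4 = n2 NAND n3 = 0 NAND 1 = 1
n5 = n4 AND x1 = 1 AND 0 = 0
n6 = x2 XOR n5 = 1 XOR 0 = 1
n7 = x7 AND n6 = 1 AND 1 = 1
n8 = n7 AND x3 = 1 AND 1 = 1
n9 = NOT n2 = NOT 0 = 1
n10 = n9 NAND n3 = 1 NAND 1 = 0
n11 = n10 NOR n8 = 0 NOR 1 = 0
So n10 = 0 and n11 = 0.

x1=0 x2=1 x3=1 x4=1 x5=0 x6=1 x7=1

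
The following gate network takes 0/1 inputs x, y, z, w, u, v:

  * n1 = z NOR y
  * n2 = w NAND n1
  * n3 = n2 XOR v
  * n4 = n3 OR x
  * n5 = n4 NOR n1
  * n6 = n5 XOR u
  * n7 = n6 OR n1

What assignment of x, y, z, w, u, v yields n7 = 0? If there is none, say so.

n7 = n6 OR n1 must be 0, so both n6 = 0 and n1 = 0.
n6 = n5 XOR u must be 0, so n5 and u are equal.
n1 = z NOR y must be 0, so at least one of z, y is 1.
Check with x=0, y=0, z=1, w=0, u=1, v=1:
n1 = z NOR y = 1 NOR 0 = 0
n2 = w NAND n1 = 0 NAND 0 = 1
n3 = n2 XOR v = 1 XOR 1 = 0
n4 = n3 OR x = 0 OR 0 = 0
n5 = n4 NOR n1 = 0 NOR 0 = 1
n6 = n5 XOR u = 1 XOR 1 = 0
n7 = n6 OR n1 = 0 OR 0 = 0
So n7 = 0 as required.

x=0, y=0, z=1, w=0, u=1, v=1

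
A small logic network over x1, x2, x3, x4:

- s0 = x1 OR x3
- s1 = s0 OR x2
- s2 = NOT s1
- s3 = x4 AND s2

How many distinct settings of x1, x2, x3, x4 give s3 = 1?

1

s3 = x4 AND s2 must be 1, so both x4 = 1 and s2 = 1.
s2 = NOT s1 must be 1, so s1 = 0.
Enumerating the 16 input combinations, 1 give s3 = 1 and 15 give s3 = 0.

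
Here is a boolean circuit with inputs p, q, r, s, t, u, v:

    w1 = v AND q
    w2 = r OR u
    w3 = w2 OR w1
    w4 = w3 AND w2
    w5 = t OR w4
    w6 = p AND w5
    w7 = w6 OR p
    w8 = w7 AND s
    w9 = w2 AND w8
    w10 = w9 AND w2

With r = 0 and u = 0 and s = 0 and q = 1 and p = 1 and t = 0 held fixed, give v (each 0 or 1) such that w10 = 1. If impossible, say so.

no solution exists

With r = 0 and u = 0 and s = 0 and q = 1 and p = 1 and t = 0 fixed, none of the 2 settings of v give w10 = 1.
For example, with v=0:
w1 = v AND q = 0 AND 1 = 0
w2 = r OR u = 0 OR 0 = 0
w3 = w2 OR w1 = 0 OR 0 = 0
w4 = w3 AND w2 = 0 AND 0 = 0
w5 = t OR w4 = 0 OR 0 = 0
w6 = p AND w5 = 1 AND 0 = 0
w7 = w6 OR p = 0 OR 1 = 1
w8 = w7 AND s = 1 AND 0 = 0
w9 = w2 AND w8 = 0 AND 0 = 0
w10 = w9 AND w2 = 0 AND 0 = 0
giving w10 = 0 ≠ 1.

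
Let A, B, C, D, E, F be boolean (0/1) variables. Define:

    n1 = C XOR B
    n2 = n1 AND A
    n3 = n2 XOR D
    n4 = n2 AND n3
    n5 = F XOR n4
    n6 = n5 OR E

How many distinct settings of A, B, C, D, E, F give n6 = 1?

48

n6 = n5 OR E must be 1, so at least one of n5, E is 1.
Enumerating the 64 input combinations, 48 give n6 = 1 and 16 give n6 = 0.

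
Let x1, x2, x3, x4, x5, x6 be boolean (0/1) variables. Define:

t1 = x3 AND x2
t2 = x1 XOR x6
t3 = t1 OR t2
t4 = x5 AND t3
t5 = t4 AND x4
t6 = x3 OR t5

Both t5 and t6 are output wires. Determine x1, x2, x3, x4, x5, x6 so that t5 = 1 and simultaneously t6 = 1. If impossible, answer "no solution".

Check with x1=1, x2=1, x3=1, x4=1, x5=1, x6=1:
t1 = x3 AND x2 = 1 AND 1 = 1
t2 = x1 XOR x6 = 1 XOR 1 = 0
t3 = t1 OR t2 = 1 OR 0 = 1
t4 = x5 AND t3 = 1 AND 1 = 1
t5 = t4 AND x4 = 1 AND 1 = 1
t6 = x3 OR t5 = 1 OR 1 = 1
So t5 = 1 and t6 = 1.

x1=1, x2=1, x3=1, x4=1, x5=1, x6=1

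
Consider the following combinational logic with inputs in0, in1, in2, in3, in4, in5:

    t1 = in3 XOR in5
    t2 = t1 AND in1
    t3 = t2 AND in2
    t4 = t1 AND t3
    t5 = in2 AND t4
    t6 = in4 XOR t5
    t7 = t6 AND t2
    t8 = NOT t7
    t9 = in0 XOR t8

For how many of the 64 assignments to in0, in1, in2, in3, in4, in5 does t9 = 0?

32

t9 = in0 XOR t8 must be 0, so in0 and t8 are equal.
Enumerating the 64 input combinations, 32 give t9 = 0 and 32 give t9 = 1.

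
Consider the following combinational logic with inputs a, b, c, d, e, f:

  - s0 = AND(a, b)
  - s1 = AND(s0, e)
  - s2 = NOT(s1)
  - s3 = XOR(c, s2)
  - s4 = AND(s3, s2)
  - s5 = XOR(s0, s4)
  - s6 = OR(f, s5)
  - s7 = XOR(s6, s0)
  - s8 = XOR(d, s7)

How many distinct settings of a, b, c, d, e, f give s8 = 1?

s8 = XOR(d, s7) must be 1, so d and s7 differ.
Enumerating the 64 input combinations, 32 give s8 = 1 and 32 give s8 = 0.

32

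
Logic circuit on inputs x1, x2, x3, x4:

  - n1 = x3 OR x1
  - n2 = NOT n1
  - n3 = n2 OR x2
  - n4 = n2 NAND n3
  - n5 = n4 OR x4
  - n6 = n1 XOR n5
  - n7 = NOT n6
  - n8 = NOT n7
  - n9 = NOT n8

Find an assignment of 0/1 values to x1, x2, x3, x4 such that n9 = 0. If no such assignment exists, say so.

x1=0, x2=1, x3=0, x4=1

n9 = NOT n8 must be 0, so n8 = 1.
n8 = NOT n7 must be 1, so n7 = 0.
Check with x1=0, x2=1, x3=0, x4=1:
n1 = x3 OR x1 = 0 OR 0 = 0
n2 = NOT n1 = NOT 0 = 1
n3 = n2 OR x2 = 1 OR 1 = 1
n4 = n2 NAND n3 = 1 NAND 1 = 0
n5 = n4 OR x4 = 0 OR 1 = 1
n6 = n1 XOR n5 = 0 XOR 1 = 1
n7 = NOT n6 = NOT 1 = 0
n8 = NOT n7 = NOT 0 = 1
n9 = NOT n8 = NOT 1 = 0
So n9 = 0 as required.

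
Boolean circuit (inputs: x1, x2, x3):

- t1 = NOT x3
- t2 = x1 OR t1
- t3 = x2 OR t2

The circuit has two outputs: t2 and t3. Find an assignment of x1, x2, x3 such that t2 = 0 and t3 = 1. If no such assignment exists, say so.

Check with x1=0, x2=1, x3=1:
t1 = NOT x3 = NOT 1 = 0
t2 = x1 OR t1 = 0 OR 0 = 0
t3 = x2 OR t2 = 1 OR 0 = 1
So t2 = 0 and t3 = 1.

x1=0, x2=1, x3=1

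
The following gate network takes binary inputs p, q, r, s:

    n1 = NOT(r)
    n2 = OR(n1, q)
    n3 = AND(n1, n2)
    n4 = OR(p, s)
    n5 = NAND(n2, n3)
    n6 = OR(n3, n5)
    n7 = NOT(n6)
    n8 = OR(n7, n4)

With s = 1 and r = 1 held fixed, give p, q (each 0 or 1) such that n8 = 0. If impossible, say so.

With s = 1 and r = 1 fixed, none of the 4 settings of p, q give n8 = 0.
For example, with p=1, q=0:
n1 = NOT(r) = NOT 1 = 0
n2 = OR(n1, q) = OR(0, 0) = 0
n3 = AND(n1, n2) = AND(0, 0) = 0
n4 = OR(p, s) = OR(1, 1) = 1
n5 = NAND(n2, n3) = NAND(0, 0) = 1
n6 = OR(n3, n5) = OR(0, 1) = 1
n7 = NOT(n6) = NOT 1 = 0
n8 = OR(n7, n4) = OR(0, 1) = 1
giving n8 = 1 ≠ 0.

no solution exists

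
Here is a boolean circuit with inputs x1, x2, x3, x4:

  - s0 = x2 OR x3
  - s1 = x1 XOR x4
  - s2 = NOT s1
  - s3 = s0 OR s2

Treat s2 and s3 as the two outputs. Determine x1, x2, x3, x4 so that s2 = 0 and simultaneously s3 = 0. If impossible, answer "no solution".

Check with x1=1 x2=0 x3=0 x4=0:
s0 = x2 OR x3 = 0 OR 0 = 0
s1 = x1 XOR x4 = 1 XOR 0 = 1
s2 = NOT s1 = NOT 1 = 0
s3 = s0 OR s2 = 0 OR 0 = 0
So s2 = 0 and s3 = 0.

x1=1 x2=0 x3=0 x4=0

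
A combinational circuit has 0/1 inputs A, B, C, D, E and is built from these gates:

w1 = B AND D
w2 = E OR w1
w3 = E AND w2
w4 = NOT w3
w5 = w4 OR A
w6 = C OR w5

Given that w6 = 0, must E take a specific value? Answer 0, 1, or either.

w6 = C OR w5 must be 0, so both C = 0 and w5 = 0.
w5 = w4 OR A must be 0, so both w4 = 0 and A = 0.
w4 = NOT w3 must be 0, so w3 = 1.
Every assignment with w6 = 0 has E = 1; there are 4 such assignment(s).
  A=0, B=0, C=0, D=0, E=1
  A=0, B=0, C=0, D=1, E=1
  A=0, B=1, C=0, D=0, E=1
  A=0, B=1, C=0, D=1, E=1

1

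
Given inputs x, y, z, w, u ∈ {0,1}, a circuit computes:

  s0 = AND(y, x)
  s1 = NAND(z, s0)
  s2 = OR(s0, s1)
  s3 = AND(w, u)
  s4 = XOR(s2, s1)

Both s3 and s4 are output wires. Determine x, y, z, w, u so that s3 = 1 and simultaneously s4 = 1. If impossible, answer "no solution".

x=1, y=1, z=1, w=1, u=1

Check with x=1, y=1, z=1, w=1, u=1:
s0 = AND(y, x) = AND(1, 1) = 1
s1 = NAND(z, s0) = NAND(1, 1) = 0
s2 = OR(s0, s1) = OR(1, 0) = 1
s3 = AND(w, u) = AND(1, 1) = 1
s4 = XOR(s2, s1) = XOR(1, 0) = 1
So s3 = 1 and s4 = 1.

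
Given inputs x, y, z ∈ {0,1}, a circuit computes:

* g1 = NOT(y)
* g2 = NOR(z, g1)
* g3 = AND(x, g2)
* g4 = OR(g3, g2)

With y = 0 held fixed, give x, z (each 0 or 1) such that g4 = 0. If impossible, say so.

x=1 z=1

Check with y = 0 and x=1, z=1:
g1 = NOT(y) = NOT 0 = 1
g2 = NOR(z, g1) = NOR(1, 1) = 0
g3 = AND(x, g2) = AND(1, 0) = 0
g4 = OR(g3, g2) = OR(0, 0) = 0
So g4 = 0.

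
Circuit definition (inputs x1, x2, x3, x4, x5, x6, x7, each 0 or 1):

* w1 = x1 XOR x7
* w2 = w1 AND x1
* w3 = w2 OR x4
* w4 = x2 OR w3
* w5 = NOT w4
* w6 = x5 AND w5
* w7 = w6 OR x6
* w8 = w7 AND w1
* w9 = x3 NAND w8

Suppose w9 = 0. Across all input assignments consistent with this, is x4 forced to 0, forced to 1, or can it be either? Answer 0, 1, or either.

Both values of x4 occur among assignments with w9 = 0:
  x4=0: x1=0, x2=0, x3=1, x4=0, x5=0, x6=1, x7=1
  x4=1: x1=0, x2=0, x3=1, x4=1, x5=0, x6=1, x7=1

either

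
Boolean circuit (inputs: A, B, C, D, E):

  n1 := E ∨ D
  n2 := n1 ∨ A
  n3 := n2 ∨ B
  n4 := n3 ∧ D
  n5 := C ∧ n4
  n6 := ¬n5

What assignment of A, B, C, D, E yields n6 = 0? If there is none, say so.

n6 = ¬n5 must be 0, so n5 = 1.
n5 = C ∧ n4 must be 1, so both C = 1 and n4 = 1.
n4 = n3 ∧ D must be 1, so both n3 = 1 and D = 1.
Check with A=1, B=0, C=1, D=1, E=1:
n1 = E ∨ D = 1 ∨ 1 = 1
n2 = n1 ∨ A = 1 ∨ 1 = 1
n3 = n2 ∨ B = 1 ∨ 0 = 1
n4 = n3 ∧ D = 1 ∧ 1 = 1
n5 = C ∧ n4 = 1 ∧ 1 = 1
n6 = ¬n5 = ¬1 = 0
So n6 = 0 as required.

A=1, B=0, C=1, D=1, E=1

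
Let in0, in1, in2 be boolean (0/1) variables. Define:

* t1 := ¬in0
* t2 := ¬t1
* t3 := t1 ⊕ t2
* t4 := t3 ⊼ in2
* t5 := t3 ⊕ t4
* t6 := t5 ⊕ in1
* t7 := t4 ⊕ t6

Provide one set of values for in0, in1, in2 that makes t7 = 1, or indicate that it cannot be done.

Check with in0=1 in1=0 in2=0:
t1 = ¬in0 = ¬1 = 0
t2 = ¬t1 = ¬0 = 1
t3 = t1 ⊕ t2 = 0 ⊕ 1 = 1
t4 = t3 ⊼ in2 = 1 ⊼ 0 = 1
t5 = t3 ⊕ t4 = 1 ⊕ 1 = 0
t6 = t5 ⊕ in1 = 0 ⊕ 0 = 0
t7 = t4 ⊕ t6 = 1 ⊕ 0 = 1
So t7 = 1 as required.

in0=1 in1=0 in2=0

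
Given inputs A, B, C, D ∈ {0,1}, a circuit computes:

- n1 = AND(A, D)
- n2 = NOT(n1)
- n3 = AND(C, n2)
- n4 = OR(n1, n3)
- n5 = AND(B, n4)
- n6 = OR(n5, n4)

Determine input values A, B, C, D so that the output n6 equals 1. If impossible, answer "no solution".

A=0, B=0, C=1, D=1

n6 = OR(n5, n4) must be 1, so at least one of n5, n4 is 1.
Check with A=0, B=0, C=1, D=1:
n1 = AND(A, D) = AND(0, 1) = 0
n2 = NOT(n1) = NOT 0 = 1
n3 = AND(C, n2) = AND(1, 1) = 1
n4 = OR(n1, n3) = OR(0, 1) = 1
n5 = AND(B, n4) = AND(0, 1) = 0
n6 = OR(n5, n4) = OR(0, 1) = 1
So n6 = 1 as required.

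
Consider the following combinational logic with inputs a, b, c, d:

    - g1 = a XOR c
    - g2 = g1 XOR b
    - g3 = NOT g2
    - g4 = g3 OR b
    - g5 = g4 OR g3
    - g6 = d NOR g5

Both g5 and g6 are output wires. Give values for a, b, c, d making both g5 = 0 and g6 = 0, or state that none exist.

a=0, b=0, c=1, d=1

Check with a=0, b=0, c=1, d=1:
g1 = a XOR c = 0 XOR 1 = 1
g2 = g1 XOR b = 1 XOR 0 = 1
g3 = NOT g2 = NOT 1 = 0
g4 = g3 OR b = 0 OR 0 = 0
g5 = g4 OR g3 = 0 OR 0 = 0
g6 = d NOR g5 = 1 NOR 0 = 0
So g5 = 0 and g6 = 0.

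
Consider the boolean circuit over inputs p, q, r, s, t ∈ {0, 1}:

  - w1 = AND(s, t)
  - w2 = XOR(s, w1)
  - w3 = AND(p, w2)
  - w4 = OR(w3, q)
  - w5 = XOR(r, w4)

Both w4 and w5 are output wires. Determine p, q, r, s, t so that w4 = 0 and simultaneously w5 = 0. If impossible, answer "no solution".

p=1, q=0, r=0, s=0, t=0

Check with p=1, q=0, r=0, s=0, t=0:
w1 = AND(s, t) = AND(0, 0) = 0
w2 = XOR(s, w1) = XOR(0, 0) = 0
w3 = AND(p, w2) = AND(1, 0) = 0
w4 = OR(w3, q) = OR(0, 0) = 0
w5 = XOR(r, w4) = XOR(0, 0) = 0
So w4 = 0 and w5 = 0.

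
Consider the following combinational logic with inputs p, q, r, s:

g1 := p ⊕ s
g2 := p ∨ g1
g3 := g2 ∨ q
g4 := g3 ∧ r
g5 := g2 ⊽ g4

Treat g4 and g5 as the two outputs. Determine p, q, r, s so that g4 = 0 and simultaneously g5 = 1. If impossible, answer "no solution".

p=0, q=1, r=0, s=0

Check with p=0, q=1, r=0, s=0:
g1 = p ⊕ s = 0 ⊕ 0 = 0
g2 = p ∨ g1 = 0 ∨ 0 = 0
g3 = g2 ∨ q = 0 ∨ 1 = 1
g4 = g3 ∧ r = 1 ∧ 0 = 0
g5 = g2 ⊽ g4 = 0 ⊽ 0 = 1
So g4 = 0 and g5 = 1.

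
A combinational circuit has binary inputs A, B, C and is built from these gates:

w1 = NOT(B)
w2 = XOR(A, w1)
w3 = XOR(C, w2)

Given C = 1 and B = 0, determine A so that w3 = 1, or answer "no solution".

A=1

Check with C = 1 and B = 0 and A=1:
w1 = NOT(B) = NOT 0 = 1
w2 = XOR(A, w1) = XOR(1, 1) = 0
w3 = XOR(C, w2) = XOR(1, 0) = 1
So w3 = 1.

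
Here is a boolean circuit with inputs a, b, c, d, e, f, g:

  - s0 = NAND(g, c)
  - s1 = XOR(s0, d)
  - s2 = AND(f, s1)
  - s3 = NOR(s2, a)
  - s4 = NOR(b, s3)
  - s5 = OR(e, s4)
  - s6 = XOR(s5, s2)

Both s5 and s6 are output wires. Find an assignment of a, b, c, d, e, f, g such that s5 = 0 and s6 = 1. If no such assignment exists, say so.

Check with a=0, b=1, c=0, d=0, e=0, f=1, g=1:
s0 = NAND(g, c) = NAND(1, 0) = 1
s1 = XOR(s0, d) = XOR(1, 0) = 1
s2 = AND(f, s1) = AND(1, 1) = 1
s3 = NOR(s2, a) = NOR(1, 0) = 0
s4 = NOR(b, s3) = NOR(1, 0) = 0
s5 = OR(e, s4) = OR(0, 0) = 0
s6 = XOR(s5, s2) = XOR(0, 1) = 1
So s5 = 0 and s6 = 1.

a=0, b=1, c=0, d=0, e=0, f=1, g=1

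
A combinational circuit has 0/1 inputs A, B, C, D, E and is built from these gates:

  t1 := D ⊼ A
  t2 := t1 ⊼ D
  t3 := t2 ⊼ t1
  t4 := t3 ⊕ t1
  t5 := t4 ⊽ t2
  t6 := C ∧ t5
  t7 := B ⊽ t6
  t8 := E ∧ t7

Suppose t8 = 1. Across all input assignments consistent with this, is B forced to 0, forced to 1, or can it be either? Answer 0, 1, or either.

0

t8 = E ∧ t7 must be 1, so both E = 1 and t7 = 1.
t7 = B ⊽ t6 must be 1, so both B = 0 and t6 = 0.
Every assignment with t8 = 1 has B = 0; there are 7 such assignment(s).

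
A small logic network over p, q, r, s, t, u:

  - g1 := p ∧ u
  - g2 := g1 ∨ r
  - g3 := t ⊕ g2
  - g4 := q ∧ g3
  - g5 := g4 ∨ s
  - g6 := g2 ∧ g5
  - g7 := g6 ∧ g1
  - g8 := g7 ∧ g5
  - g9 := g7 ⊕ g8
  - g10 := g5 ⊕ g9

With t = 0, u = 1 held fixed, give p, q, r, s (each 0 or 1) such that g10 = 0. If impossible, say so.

p=0, q=1, r=0, s=0

g10 = g5 ⊕ g9 must be 0, so g5 and g9 are equal.
Check with t = 0, u = 1 and p=0, q=1, r=0, s=0:
g1 = p ∧ u = 0 ∧ 1 = 0
g2 = g1 ∨ r = 0 ∨ 0 = 0
g3 = t ⊕ g2 = 0 ⊕ 0 = 0
g4 = q ∧ g3 = 1 ∧ 0 = 0
g5 = g4 ∨ s = 0 ∨ 0 = 0
g6 = g2 ∧ g5 = 0 ∧ 0 = 0
g7 = g6 ∧ g1 = 0 ∧ 0 = 0
g8 = g7 ∧ g5 = 0 ∧ 0 = 0
g9 = g7 ⊕ g8 = 0 ⊕ 0 = 0
g10 = g5 ⊕ g9 = 0 ⊕ 0 = 0
So g10 = 0.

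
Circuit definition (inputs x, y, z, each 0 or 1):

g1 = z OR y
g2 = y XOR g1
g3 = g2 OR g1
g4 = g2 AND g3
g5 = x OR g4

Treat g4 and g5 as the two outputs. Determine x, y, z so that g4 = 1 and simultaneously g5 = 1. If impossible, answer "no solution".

x=0 y=0 z=1

Check with x=0 y=0 z=1:
g1 = z OR y = 1 OR 0 = 1
g2 = y XOR g1 = 0 XOR 1 = 1
g3 = g2 OR g1 = 1 OR 1 = 1
g4 = g2 AND g3 = 1 AND 1 = 1
g5 = x OR g4 = 0 OR 1 = 1
So g4 = 1 and g5 = 1.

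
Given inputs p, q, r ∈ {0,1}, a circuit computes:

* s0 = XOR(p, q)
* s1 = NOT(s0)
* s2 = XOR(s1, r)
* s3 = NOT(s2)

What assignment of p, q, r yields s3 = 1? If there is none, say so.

s3 = NOT(s2) must be 1, so s2 = 0.
s2 = XOR(s1, r) must be 0, so s1 and r are equal.
Check with p=0, q=1, r=0:
s0 = XOR(p, q) = XOR(0, 1) = 1
s1 = NOT(s0) = NOT 1 = 0
s2 = XOR(s1, r) = XOR(0, 0) = 0
s3 = NOT(s2) = NOT 0 = 1
So s3 = 1 as required.

p=0, q=1, r=0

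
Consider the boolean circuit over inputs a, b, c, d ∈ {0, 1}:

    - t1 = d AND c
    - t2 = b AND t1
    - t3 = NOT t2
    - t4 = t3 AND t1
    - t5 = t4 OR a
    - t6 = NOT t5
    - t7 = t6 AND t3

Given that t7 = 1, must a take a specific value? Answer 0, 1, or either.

t7 = t6 AND t3 must be 1, so both t6 = 1 and t3 = 1.
t6 = NOT t5 must be 1, so t5 = 0.
Every assignment with t7 = 1 has a = 0; there are 6 such assignment(s).

0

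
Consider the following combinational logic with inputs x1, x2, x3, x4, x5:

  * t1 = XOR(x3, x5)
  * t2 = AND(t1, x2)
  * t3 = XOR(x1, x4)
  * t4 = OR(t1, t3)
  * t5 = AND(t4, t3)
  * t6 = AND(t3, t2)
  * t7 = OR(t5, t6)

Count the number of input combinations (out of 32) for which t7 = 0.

t7 = OR(t5, t6) must be 0, so both t5 = 0 and t6 = 0.
Enumerating the 32 input combinations, 16 give t7 = 0 and 16 give t7 = 1.

16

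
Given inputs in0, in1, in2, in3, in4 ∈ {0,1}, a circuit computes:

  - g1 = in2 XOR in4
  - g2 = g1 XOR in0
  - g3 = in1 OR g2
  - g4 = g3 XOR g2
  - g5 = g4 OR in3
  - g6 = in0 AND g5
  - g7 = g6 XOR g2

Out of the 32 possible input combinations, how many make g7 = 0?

14

g7 = g6 XOR g2 must be 0, so g6 and g2 are equal.
Enumerating the 32 input combinations, 14 give g7 = 0 and 18 give g7 = 1.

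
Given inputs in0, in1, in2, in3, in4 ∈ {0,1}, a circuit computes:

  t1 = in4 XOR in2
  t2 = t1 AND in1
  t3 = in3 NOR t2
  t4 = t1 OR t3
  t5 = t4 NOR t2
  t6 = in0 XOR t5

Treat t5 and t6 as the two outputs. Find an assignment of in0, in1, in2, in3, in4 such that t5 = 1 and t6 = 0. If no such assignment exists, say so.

in0=1, in1=0, in2=0, in3=1, in4=0

Check with in0=1, in1=0, in2=0, in3=1, in4=0:
t1 = in4 XOR in2 = 0 XOR 0 = 0
t2 = t1 AND in1 = 0 AND 0 = 0
t3 = in3 NOR t2 = 1 NOR 0 = 0
t4 = t1 OR t3 = 0 OR 0 = 0
t5 = t4 NOR t2 = 0 NOR 0 = 1
t6 = in0 XOR t5 = 1 XOR 1 = 0
So t5 = 1 and t6 = 0.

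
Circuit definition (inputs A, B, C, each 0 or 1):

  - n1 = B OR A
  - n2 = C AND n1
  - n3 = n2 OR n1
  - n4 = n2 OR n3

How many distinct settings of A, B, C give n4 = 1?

6

n4 = n2 OR n3 must be 1, so at least one of n2, n3 is 1.
Enumerating the 8 input combinations, 6 give n4 = 1 and 2 give n4 = 0.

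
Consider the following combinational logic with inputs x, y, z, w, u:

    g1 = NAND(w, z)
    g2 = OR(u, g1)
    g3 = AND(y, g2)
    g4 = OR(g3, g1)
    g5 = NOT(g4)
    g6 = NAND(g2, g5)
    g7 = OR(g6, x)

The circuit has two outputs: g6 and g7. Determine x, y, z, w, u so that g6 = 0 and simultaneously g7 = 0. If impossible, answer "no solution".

Check with x=0, y=0, z=1, w=1, u=1:
g1 = NAND(w, z) = NAND(1, 1) = 0
g2 = OR(u, g1) = OR(1, 0) = 1
g3 = AND(y, g2) = AND(0, 1) = 0
g4 = OR(g3, g1) = OR(0, 0) = 0
g5 = NOT(g4) = NOT 0 = 1
g6 = NAND(g2, g5) = NAND(1, 1) = 0
g7 = OR(g6, x) = OR(0, 0) = 0
So g6 = 0 and g7 = 0.

x=0, y=0, z=1, w=1, u=1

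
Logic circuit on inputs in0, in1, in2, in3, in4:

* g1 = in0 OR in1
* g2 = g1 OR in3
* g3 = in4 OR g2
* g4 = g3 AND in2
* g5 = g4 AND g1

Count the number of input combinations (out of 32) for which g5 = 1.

g5 = g4 AND g1 must be 1, so both g4 = 1 and g1 = 1.
g4 = g3 AND in2 must be 1, so both g3 = 1 and in2 = 1.
g1 = in0 OR in1 must be 1, so at least one of in0, in1 is 1.
Enumerating the 32 input combinations, 12 give g5 = 1 and 20 give g5 = 0.

12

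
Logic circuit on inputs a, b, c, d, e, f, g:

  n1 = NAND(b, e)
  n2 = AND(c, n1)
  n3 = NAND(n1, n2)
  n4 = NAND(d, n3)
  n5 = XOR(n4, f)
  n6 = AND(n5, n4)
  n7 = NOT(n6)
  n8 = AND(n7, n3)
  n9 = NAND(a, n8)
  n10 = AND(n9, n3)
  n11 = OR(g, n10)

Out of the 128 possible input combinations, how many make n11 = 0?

n11 = OR(g, n10) must be 0, so both g = 0 and n10 = 0.
Enumerating the 128 input combinations, 39 give n11 = 0 and 89 give n11 = 1.

39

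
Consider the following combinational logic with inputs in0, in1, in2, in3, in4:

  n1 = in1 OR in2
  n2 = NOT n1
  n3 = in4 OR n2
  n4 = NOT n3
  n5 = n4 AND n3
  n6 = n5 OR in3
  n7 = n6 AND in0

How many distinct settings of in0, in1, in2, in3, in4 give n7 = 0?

24

n7 = n6 AND in0 must be 0, so at least one of n6, in0 is 0.
Enumerating the 32 input combinations, 24 give n7 = 0 and 8 give n7 = 1.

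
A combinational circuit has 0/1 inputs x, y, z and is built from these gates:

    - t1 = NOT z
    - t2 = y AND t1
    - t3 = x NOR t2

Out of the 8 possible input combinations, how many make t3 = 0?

5

t3 = x NOR t2 must be 0, so at least one of x, t2 is 1.
Satisfying assignments:
  x=0, y=1, z=0
  x=1, y=0, z=0
  x=1, y=0, z=1
  x=1, y=1, z=0
  x=1, y=1, z=1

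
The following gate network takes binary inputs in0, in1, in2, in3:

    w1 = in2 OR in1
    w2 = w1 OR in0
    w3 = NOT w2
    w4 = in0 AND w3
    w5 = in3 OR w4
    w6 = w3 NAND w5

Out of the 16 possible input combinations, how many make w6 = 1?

15

w6 = w3 NAND w5 must be 1, so at least one of w3, w5 is 0.
Enumerating the 16 input combinations, 15 give w6 = 1 and 1 give w6 = 0.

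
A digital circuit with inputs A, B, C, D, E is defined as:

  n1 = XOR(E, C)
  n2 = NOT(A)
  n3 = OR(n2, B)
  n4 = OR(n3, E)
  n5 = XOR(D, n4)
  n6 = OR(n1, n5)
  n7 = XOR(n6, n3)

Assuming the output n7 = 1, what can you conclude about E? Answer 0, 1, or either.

Both values of E occur among assignments with n7 = 1:
  E=0: A=0, B=0, C=0, D=1, E=0
  E=1: A=0, B=0, C=1, D=1, E=1

either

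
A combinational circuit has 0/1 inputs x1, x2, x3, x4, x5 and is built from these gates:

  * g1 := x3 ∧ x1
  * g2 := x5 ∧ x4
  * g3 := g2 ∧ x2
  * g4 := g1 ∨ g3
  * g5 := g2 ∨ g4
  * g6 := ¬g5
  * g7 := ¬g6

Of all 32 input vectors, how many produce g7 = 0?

18

g7 = ¬g6 must be 0, so g6 = 1.
Enumerating the 32 input combinations, 18 give g7 = 0 and 14 give g7 = 1.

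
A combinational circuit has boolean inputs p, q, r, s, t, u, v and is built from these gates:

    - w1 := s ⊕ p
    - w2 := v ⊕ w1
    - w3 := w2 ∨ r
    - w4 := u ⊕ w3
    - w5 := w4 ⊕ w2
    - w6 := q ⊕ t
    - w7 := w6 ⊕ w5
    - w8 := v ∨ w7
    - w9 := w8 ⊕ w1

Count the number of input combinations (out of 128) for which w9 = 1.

64

w9 = w8 ⊕ w1 must be 1, so w8 and w1 differ.
Enumerating the 128 input combinations, 64 give w9 = 1 and 64 give w9 = 0.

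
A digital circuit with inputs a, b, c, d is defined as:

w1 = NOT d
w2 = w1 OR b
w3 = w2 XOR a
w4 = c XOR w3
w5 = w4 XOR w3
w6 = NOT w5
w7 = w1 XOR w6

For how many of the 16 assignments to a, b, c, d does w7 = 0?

w7 = w1 XOR w6 must be 0, so w1 and w6 are equal.
Enumerating the 16 input combinations, 8 give w7 = 0 and 8 give w7 = 1.

8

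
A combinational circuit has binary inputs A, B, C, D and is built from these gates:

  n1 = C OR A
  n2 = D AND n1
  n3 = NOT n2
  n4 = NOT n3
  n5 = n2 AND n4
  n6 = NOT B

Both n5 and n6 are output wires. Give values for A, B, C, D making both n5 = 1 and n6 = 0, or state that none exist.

Check with A=0, B=1, C=1, D=1:
n1 = C OR A = 1 OR 0 = 1
n2 = D AND n1 = 1 AND 1 = 1
n3 = NOT n2 = NOT 1 = 0
n4 = NOT n3 = NOT 0 = 1
n5 = n2 AND n4 = 1 AND 1 = 1
n6 = NOT B = NOT 1 = 0
So n5 = 1 and n6 = 0.

A=0, B=1, C=1, D=1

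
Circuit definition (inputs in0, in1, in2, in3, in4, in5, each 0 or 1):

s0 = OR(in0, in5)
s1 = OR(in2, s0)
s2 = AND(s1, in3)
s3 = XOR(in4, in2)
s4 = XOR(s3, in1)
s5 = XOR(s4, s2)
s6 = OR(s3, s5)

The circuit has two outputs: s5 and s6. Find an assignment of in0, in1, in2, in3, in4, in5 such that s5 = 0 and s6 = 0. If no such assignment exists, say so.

in0=0, in1=1, in2=1, in3=1, in4=1, in5=1

Check with in0=0, in1=1, in2=1, in3=1, in4=1, in5=1:
s0 = OR(in0, in5) = OR(0, 1) = 1
s1 = OR(in2, s0) = OR(1, 1) = 1
s2 = AND(s1, in3) = AND(1, 1) = 1
s3 = XOR(in4, in2) = XOR(1, 1) = 0
s4 = XOR(s3, in1) = XOR(0, 1) = 1
s5 = XOR(s4, s2) = XOR(1, 1) = 0
s6 = OR(s3, s5) = OR(0, 0) = 0
So s5 = 0 and s6 = 0.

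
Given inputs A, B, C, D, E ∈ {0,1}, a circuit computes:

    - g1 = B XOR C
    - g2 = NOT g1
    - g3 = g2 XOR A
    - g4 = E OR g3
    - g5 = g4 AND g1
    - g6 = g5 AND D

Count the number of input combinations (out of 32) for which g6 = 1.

g6 = g5 AND D must be 1, so both g5 = 1 and D = 1.
g5 = g4 AND g1 must be 1, so both g4 = 1 and g1 = 1.
Satisfying assignments:
  A=0, B=0, C=1, D=1, E=1
  A=0, B=1, C=0, D=1, E=1
  A=1, B=0, C=1, D=1, E=0
  A=1, B=0, C=1, D=1, E=1
  A=1, B=1, C=0, D=1, E=0
  A=1, B=1, C=0, D=1, E=1

6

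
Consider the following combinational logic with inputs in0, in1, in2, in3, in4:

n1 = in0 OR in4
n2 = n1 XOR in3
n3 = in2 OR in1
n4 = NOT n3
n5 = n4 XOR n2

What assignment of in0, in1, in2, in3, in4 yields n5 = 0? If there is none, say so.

in0=0, in1=0, in2=0, in3=0, in4=1

Check with in0=0, in1=0, in2=0, in3=0, in4=1:
n1 = in0 OR in4 = 0 OR 1 = 1
n2 = n1 XOR in3 = 1 XOR 0 = 1
n3 = in2 OR in1 = 0 OR 0 = 0
n4 = NOT n3 = NOT 0 = 1
n5 = n4 XOR n2 = 1 XOR 1 = 0
So n5 = 0 as required.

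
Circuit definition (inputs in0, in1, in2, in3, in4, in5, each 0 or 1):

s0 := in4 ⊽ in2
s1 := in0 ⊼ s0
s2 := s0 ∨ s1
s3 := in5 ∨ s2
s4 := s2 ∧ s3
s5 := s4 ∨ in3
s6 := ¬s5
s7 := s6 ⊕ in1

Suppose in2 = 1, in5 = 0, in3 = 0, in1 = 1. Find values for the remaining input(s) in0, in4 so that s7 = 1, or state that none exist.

in0=0, in4=1

s7 = s6 ⊕ in1 must be 1, so s6 and in1 differ.
Check with in2 = 1, in5 = 0, in3 = 0, in1 = 1 and in0=0, in4=1:
s0 = in4 ⊽ in2 = 1 ⊽ 1 = 0
s1 = in0 ⊼ s0 = 0 ⊼ 0 = 1
s2 = s0 ∨ s1 = 0 ∨ 1 = 1
s3 = in5 ∨ s2 = 0 ∨ 1 = 1
s4 = s2 ∧ s3 = 1 ∧ 1 = 1
s5 = s4 ∨ in3 = 1 ∨ 0 = 1
s6 = ¬s5 = ¬1 = 0
s7 = s6 ⊕ in1 = 0 ⊕ 1 = 1
So s7 = 1.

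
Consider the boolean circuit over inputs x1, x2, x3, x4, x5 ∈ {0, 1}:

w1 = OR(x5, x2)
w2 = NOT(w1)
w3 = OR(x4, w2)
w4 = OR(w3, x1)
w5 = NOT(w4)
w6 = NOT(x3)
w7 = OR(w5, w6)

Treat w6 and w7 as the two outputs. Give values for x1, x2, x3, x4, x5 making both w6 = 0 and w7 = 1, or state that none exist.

Check with x1=0, x2=0, x3=1, x4=0, x5=1:
w1 = OR(x5, x2) = OR(1, 0) = 1
w2 = NOT(w1) = NOT 1 = 0
w3 = OR(x4, w2) = OR(0, 0) = 0
w4 = OR(w3, x1) = OR(0, 0) = 0
w5 = NOT(w4) = NOT 0 = 1
w6 = NOT(x3) = NOT 1 = 0
w7 = OR(w5, w6) = OR(1, 0) = 1
So w6 = 0 and w7 = 1.

x1=0, x2=0, x3=1, x4=0, x5=1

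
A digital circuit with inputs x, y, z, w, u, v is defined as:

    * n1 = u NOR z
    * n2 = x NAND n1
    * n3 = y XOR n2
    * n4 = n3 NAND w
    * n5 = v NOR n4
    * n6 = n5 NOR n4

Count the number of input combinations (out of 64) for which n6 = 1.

8

n6 = n5 NOR n4 must be 1, so both n5 = 0 and n4 = 0.
n5 = v NOR n4 must be 0, so at least one of v, n4 is 1.
n4 = n3 NAND w must be 0, so both n3 = 1 and w = 1.
Enumerating the 64 input combinations, 8 give n6 = 1 and 56 give n6 = 0.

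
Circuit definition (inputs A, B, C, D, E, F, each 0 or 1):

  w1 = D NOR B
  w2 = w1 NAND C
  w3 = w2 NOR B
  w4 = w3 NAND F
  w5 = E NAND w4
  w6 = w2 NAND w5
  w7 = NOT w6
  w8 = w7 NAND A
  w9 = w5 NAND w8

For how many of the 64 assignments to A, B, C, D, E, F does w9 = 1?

w9 = w5 NAND w8 must be 1, so at least one of w5, w8 is 0.
Enumerating the 64 input combinations, 44 give w9 = 1 and 20 give w9 = 0.

44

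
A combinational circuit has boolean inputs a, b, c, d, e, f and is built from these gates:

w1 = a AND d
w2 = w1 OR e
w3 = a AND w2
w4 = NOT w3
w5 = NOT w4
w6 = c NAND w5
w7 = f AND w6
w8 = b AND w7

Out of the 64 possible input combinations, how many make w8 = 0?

w8 = b AND w7 must be 0, so at least one of b, w7 is 0.
Enumerating the 64 input combinations, 51 give w8 = 0 and 13 give w8 = 1.

51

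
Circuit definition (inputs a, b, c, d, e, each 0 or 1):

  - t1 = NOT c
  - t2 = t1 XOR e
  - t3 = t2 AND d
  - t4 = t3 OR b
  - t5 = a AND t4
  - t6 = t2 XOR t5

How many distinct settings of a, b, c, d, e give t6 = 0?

t6 = t2 XOR t5 must be 0, so t2 and t5 are equal.
Enumerating the 32 input combinations, 18 give t6 = 0 and 14 give t6 = 1.

18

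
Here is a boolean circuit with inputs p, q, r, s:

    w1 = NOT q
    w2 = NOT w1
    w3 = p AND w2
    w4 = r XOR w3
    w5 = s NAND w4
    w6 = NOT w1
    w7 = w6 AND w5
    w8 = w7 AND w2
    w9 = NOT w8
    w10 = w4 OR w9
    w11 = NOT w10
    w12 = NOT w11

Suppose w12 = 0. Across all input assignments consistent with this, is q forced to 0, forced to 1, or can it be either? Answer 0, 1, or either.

1

w12 = NOT w11 must be 0, so w11 = 1.
Every assignment with w12 = 0 has q = 1; there are 4 such assignment(s).
  p=0, q=1, r=0, s=0
  p=0, q=1, r=0, s=1
  p=1, q=1, r=1, s=0
  p=1, q=1, r=1, s=1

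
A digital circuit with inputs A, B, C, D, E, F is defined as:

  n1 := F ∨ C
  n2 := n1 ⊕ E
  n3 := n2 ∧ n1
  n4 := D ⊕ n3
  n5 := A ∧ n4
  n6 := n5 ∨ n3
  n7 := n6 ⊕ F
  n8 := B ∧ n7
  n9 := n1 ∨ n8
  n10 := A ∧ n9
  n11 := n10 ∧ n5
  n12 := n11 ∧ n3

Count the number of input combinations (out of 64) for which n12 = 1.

n12 = n11 ∧ n3 must be 1, so both n11 = 1 and n3 = 1.
Enumerating the 64 input combinations, 6 give n12 = 1 and 58 give n12 = 0.

6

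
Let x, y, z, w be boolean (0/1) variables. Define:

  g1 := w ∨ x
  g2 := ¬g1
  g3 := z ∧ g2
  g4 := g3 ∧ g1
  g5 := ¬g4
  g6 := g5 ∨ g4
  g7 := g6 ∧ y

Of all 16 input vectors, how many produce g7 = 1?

8

g7 = g6 ∧ y must be 1, so both g6 = 1 and y = 1.
g6 = g5 ∨ g4 must be 1, so at least one of g5, g4 is 1.
Enumerating the 16 input combinations, 8 give g7 = 1 and 8 give g7 = 0.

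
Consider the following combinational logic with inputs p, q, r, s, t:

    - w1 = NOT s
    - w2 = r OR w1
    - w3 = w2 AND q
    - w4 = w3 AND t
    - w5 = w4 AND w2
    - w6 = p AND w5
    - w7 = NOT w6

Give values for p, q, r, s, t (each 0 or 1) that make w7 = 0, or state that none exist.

w7 = NOT w6 must be 0, so w6 = 1.
Check with p=1, q=1, r=1, s=0, t=1:
w1 = NOT s = NOT 0 = 1
w2 = r OR w1 = 1 OR 1 = 1
w3 = w2 AND q = 1 AND 1 = 1
w4 = w3 AND t = 1 AND 1 = 1
w5 = w4 AND w2 = 1 AND 1 = 1
w6 = p AND w5 = 1 AND 1 = 1
w7 = NOT w6 = NOT 1 = 0
So w7 = 0 as required.

p=1, q=1, r=1, s=0, t=1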